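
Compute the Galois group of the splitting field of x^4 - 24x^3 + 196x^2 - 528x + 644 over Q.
C_4 (also written C4)

The polynomial is an irreducible quartic over Q and its discriminant is 29697769472, which is not a perfect square, so the Galois group is not contained in A_4. The resolvent cubic y^3 - 196*y^2 + 10096*y - 144832 has exactly one rational root, so the Galois group is C_4 or D_4. The quartic becomes reducible over Q(sqrt(disc)), so the group is C_4.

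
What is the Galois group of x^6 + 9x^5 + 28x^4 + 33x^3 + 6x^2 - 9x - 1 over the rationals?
The polynomial f is an irreducible sextic over Q, so G = Gal(f/Q) is one of the 16 transitive subgroups 6T1, ..., 6T16 of S_6. The discriminant of f is 810448, which is not a perfect square, so G is not contained in A_6. The transitive groups of degree 6 not contained in A_6 are: C_6 (6T1, order 6), S_3 (6T2, order 6), D_6 (6T3, order 12), C_3 x S_3 (6T5, order 18), A_4 x C_2 (6T6, order 24), S_4 (6T8, order 24), S_3 x S_3 (6T9, order 36), S_4 x C_2 (6T11, order 48), (S_3 x S_3) : C_2 (6T13, order 72), PGL(2,5) (6T14, order 120), S_6 (6T16, order 720). By Dedekind's theorem, for a prime p not dividing disc(f) the degrees of the irreducible factors of f mod p form the cycle type of an element of G. Factoring f modulo the 23 such primes p <= 97 (skipping 2, 37, which divide the discriminant), each new pattern first appears at: mod 3: f = (x^3 + x^2 + x + 2)(x^3 + 2x^2 + x + 1), pattern 3+3; mod 5: f = (x^2 + 2x + 3)(x^2 + 3x + 3)(x^2 + 4x + 1), pattern 2+2+2; mod 67: f = (x + 4)(x + 20)(x + 32)(x + 38)(x + 50)(x + 66), pattern 1+1+1+1+1+1. No other pattern occurs in this range, so the set of observed cycle types is {3+3, 2+2+2, 1+1+1+1+1+1}. The candidates containing elements of all these cycle types are C_6 (6T1) of order 6, S_3 (6T2) of order 6, D_6 (6T3) of order 12, C_3 x S_3 (6T5) of order 18, A_4 x C_2 (6T6) of order 24, S_4 (6T8) of order 24, S_3 x S_3 (6T9) of order 36, S_4 x C_2 (6T11) of order 48, (S_3 x S_3) : C_2 (6T13) of order 72, PGL(2,5) (6T14) of order 120, S_6 (6T16) of order 720; the others are excluded. The observed types are precisely the cycle types that occur in S_3 (6T2). Each of the other remaining candidates has further cycle types, and by the Chebotarev density theorem the matching factorization patterns would occur for a proportion of primes equal to their share of the group: C_6 (6T1) additionally contains elements of type 6 (2 of its 6 elements, about 33% of primes); D_6 (6T3) additionally contains elements of type 6, 2+2+1+1 (5 of its 12 elements, about 42% of primes); C_3 x S_3 (6T5) additionally contains elements of type 6, 3+1+1+1 (10 of its 18 elements, about 56% of primes); A_4 x C_2 (6T6) additionally contains elements of type 6, 2+2+1+1, 2+1+1+1+1 (14 of its 24 elements, about 58% of primes); S_4 (6T8) additionally contains elements of type 4+1+1, 2+2+1+1 (9 of its 24 elements, about 38% of primes); S_3 x S_3 (6T9) additionally contains elements of type 6, 3+1+1+1, 2+2+1+1 (25 of its 36 elements, about 69% of primes); S_4 x C_2 (6T11) additionally contains elements of type 6, 4+2, 4+1+1, 2+2+1+1, 2+1+1+1+1 (32 of its 48 elements, about 67% of primes); (S_3 x S_3) : C_2 (6T13) additionally contains elements of type 6, 4+2, 3+2+1, 3+1+1+1, 2+2+1+1, 2+1+1+1+1 (61 of its 72 elements, about 85% of primes); PGL(2,5) (6T14) additionally contains elements of type 6, 5+1, 4+1+1, 2+2+1+1 (89 of its 120 elements, about 74% of primes); S_6 (6T16) additionally contains elements of type 6, 5+1, 4+2, 4+1+1, 3+2+1, 3+1+1+1, 2+2+1+1, 2+1+1+1+1 (664 of its 720 elements, about 92% of primes). None of the 23 primes tested shows any such pattern (for each of these groups the chance of that is below 10^-4), which rules them out. Hence G = S_3 (6T2), of order 6.

S_3 (also written S3)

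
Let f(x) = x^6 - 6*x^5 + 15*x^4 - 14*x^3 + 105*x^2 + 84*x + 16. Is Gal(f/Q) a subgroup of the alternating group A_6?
No

The polynomial is irreducible of degree 6 over Q. Its discriminant is -941328478973952, which is not a perfect square. A Galois group lies in the alternating group exactly when the discriminant is a square in Q, so the Galois group (S_3) is not contained in A_6.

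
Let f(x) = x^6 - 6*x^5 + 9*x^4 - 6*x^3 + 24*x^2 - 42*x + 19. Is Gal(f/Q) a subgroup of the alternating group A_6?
No

The polynomial is irreducible of degree 6 over Q. Its discriminant is -11156429376, which is not a perfect square. A Galois group lies in the alternating group exactly when the discriminant is a square in Q, so the Galois group (A_4 x C_2) is not contained in A_6.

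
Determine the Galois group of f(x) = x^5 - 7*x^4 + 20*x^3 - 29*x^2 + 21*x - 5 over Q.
5T2: D_5

The polynomial f is an irreducible quintic over Q, so G = Gal(f/Q) is a transitive subgroup of S_5: one of C_5 (5T1, order 5), D_5 (5T2, order 10), F_20 (5T3, order 20), A_5 (5T4, order 60) or S_5 (5T5, order 120). The discriminant of f is 2209 = 47^2, a perfect square, so G is contained in A_5. The transitive groups of degree 5 contained in A_5 are: C_5 (5T1, order 5), D_5 (5T2, order 10), A_5 (5T4, order 60). By Dedekind's theorem, for a prime p not dividing disc(f) the degrees of the irreducible factors of f mod p form the cycle type of an element of G. Factoring f modulo the 23 such primes p <= 89 (skipping 47, which divides the discriminant), each new pattern first appears at: mod 2: f = (x^5 + x^4 + x^2 + x + 1), pattern 5; mod 5: f = (x)(x^2 + 2)(x^2 + 3x + 3), pattern 2+2+1; mod 83: f = (x + 1)(x + 11)(x + 14)(x + 22)(x + 28), pattern 1+1+1+1+1. No other pattern occurs in this range, so the set of observed cycle types is {5, 2+2+1, 1+1+1+1+1}. The candidates containing elements of all these cycle types are D_5 (5T2) of order 10, A_5 (5T4) of order 60; the others are excluded. The observed types are precisely the cycle types that occur in D_5 (5T2). Each of the other remaining candidates has further cycle types, and by the Chebotarev density theorem the matching factorization patterns would occur for a proportion of primes equal to their share of the group: A_5 (5T4) additionally contains elements of type 3+1+1 (20 of its 60 elements, about 33% of primes). None of the 23 primes tested shows any such pattern (for each of these groups the chance of that is below 10^-4), which rules them out. Hence G = D_5 (5T2), of order 10.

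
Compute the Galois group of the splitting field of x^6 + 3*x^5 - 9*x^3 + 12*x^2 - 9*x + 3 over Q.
The polynomial f is an irreducible sextic over Q, so G = Gal(f/Q) is one of the 16 transitive subgroups 6T1, ..., 6T16 of S_6. The discriminant of f is -67744512, which is not a perfect square, so G is not contained in A_6. The transitive groups of degree 6 not contained in A_6 are: C_6 (6T1, order 6), S_3 (6T2, order 6), D_6 (6T3, order 12), C_3 x S_3 (6T5, order 18), A_4 x C_2 (6T6, order 24), S_4 (6T8, order 24), S_3 x S_3 (6T9, order 36), S_4 x C_2 (6T11, order 48), (S_3 x S_3) : C_2 (6T13, order 72), PGL(2,5) (6T14, order 120), S_6 (6T16, order 720). By Dedekind's theorem, for a prime p not dividing disc(f) the degrees of the irreducible factors of f mod p form the cycle type of an element of G. Factoring f modulo the 23 such primes p <= 101 (skipping 2, 3, 11, which divide the discriminant), each new pattern first appears at: mod 5: f = (x^2 + 3)(x^2 + x + 2)(x^2 + 2x + 3), pattern 2+2+2; mod 7: f = (x^3 + 4x^2 + 5x + 5)(x^3 + 6x^2 + 6x + 2), pattern 3+3; mod 31: f = (x + 1)(x + 6)(x + 8)(x + 15)(x + 17)(x + 18), pattern 1+1+1+1+1+1. No other pattern occurs in this range, so the set of observed cycle types is {2+2+2, 3+3, 1+1+1+1+1+1}. The candidates containing elements of all these cycle types are C_6 (6T1) of order 6, S_3 (6T2) of order 6, D_6 (6T3) of order 12, C_3 x S_3 (6T5) of order 18, A_4 x C_2 (6T6) of order 24, S_4 (6T8) of order 24, S_3 x S_3 (6T9) of order 36, S_4 x C_2 (6T11) of order 48, (S_3 x S_3) : C_2 (6T13) of order 72, PGL(2,5) (6T14) of order 120, S_6 (6T16) of order 720; the others are excluded. The observed types are precisely the cycle types that occur in S_3 (6T2). Each of the other remaining candidates has further cycle types, and by the Chebotarev density theorem the matching factorization patterns would occur for a proportion of primes equal to their share of the group: C_6 (6T1) additionally contains elements of type 6 (2 of its 6 elements, about 33% of primes); D_6 (6T3) additionally contains elements of type 6, 2+2+1+1 (5 of its 12 elements, about 42% of primes); C_3 x S_3 (6T5) additionally contains elements of type 6, 3+1+1+1 (10 of its 18 elements, about 56% of primes); A_4 x C_2 (6T6) additionally contains elements of type 6, 2+2+1+1, 2+1+1+1+1 (14 of its 24 elements, about 58% of primes); S_4 (6T8) additionally contains elements of type 4+1+1, 2+2+1+1 (9 of its 24 elements, about 38% of primes); S_3 x S_3 (6T9) additionally contains elements of type 6, 3+1+1+1, 2+2+1+1 (25 of its 36 elements, about 69% of primes); S_4 x C_2 (6T11) additionally contains elements of type 6, 4+2, 4+1+1, 2+2+1+1, 2+1+1+1+1 (32 of its 48 elements, about 67% of primes); (S_3 x S_3) : C_2 (6T13) additionally contains elements of type 6, 4+2, 3+2+1, 3+1+1+1, 2+2+1+1, 2+1+1+1+1 (61 of its 72 elements, about 85% of primes); PGL(2,5) (6T14) additionally contains elements of type 6, 5+1, 4+1+1, 2+2+1+1 (89 of its 120 elements, about 74% of primes); S_6 (6T16) additionally contains elements of type 6, 5+1, 4+2, 4+1+1, 3+2+1, 3+1+1+1, 2+2+1+1, 2+1+1+1+1 (664 of its 720 elements, about 92% of primes). None of the 23 primes tested shows any such pattern (for each of these groups the chance of that is below 10^-4), which rules them out. Hence G = S_3 (6T2), of order 6.

S_3 (order 6)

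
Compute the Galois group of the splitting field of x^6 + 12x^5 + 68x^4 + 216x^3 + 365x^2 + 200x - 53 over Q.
The polynomial f is an irreducible sextic over Q, so G = Gal(f/Q) is one of the 16 transitive subgroups 6T1, ..., 6T16 of S_6. The discriminant of f is 2046918914580544 = 45242888^2, a perfect square, so G is contained in A_6. The transitive groups of degree 6 contained in A_6 are: A_4 (6T4, order 12), S_4 (6T7, order 24), (C_3 x C_3) : C_4 (6T10, order 36), PSL(2,5) (6T12, order 60), A_6 (6T15, order 360). By Dedekind's theorem, for a prime p not dividing disc(f) the degrees of the irreducible factors of f mod p form the cycle type of an element of G. Factoring f modulo the 79 such primes p <= 419 (skipping 2, 31, which divide the discriminant), each new pattern first appears at: mod 3: f = (x^2 + 2x + 2)(x^4 + x^3 + x^2 + 2x + 2), pattern 4+2; mod 5: f = (x^3 + 2x + 4)(x^3 + 2x^2 + x + 3), pattern 3+3; mod 11: f = (x + 3)(x + 9)(x^2 + 4x + 8)(x^2 + 7x + 5), pattern 2+2+1+1; mod 67: f = (x + 17)(x + 39)(x + 48)(x + 54)(x + 59)(x + 63), pattern 1+1+1+1+1+1. No other pattern occurs in this range, so the set of observed cycle types is {4+2, 3+3, 2+2+1+1, 1+1+1+1+1+1}. The candidates containing elements of all these cycle types are S_4 (6T7) of order 24, (C_3 x C_3) : C_4 (6T10) of order 36, A_6 (6T15) of order 360; the others are excluded. The observed types are precisely the cycle types that occur in S_4 (6T7). Each of the other remaining candidates has further cycle types, and by the Chebotarev density theorem the matching factorization patterns would occur for a proportion of primes equal to their share of the group: (C_3 x C_3) : C_4 (6T10) additionally contains elements of type 3+1+1+1 (4 of its 36 elements, about 11% of primes); A_6 (6T15) additionally contains elements of type 5+1, 3+1+1+1 (184 of its 360 elements, about 51% of primes). None of the 79 primes tested shows any such pattern (for each of these groups the chance of that is below 10^-4), which rules them out. Hence G = S_4 (6T7), of order 24.

S_4 (also written S4+)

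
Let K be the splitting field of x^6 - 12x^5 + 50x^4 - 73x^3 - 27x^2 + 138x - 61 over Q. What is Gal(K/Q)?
6T12: PSL(2,5)

The polynomial f is an irreducible sextic over Q, so G = Gal(f/Q) is one of the 16 transitive subgroups 6T1, ..., 6T16 of S_6. The discriminant of f is 30991489 = 5567^2, a perfect square, so G is contained in A_6. The transitive groups of degree 6 contained in A_6 are: A_4 (6T4, order 12), S_4 (6T7, order 24), (C_3 x C_3) : C_4 (6T10, order 36), PSL(2,5) (6T12, order 60), A_6 (6T15, order 360). By Dedekind's theorem, for a prime p not dividing disc(f) the degrees of the irreducible factors of f mod p form the cycle type of an element of G. Factoring f modulo the 21 such primes p <= 79 (skipping 19, which divides the discriminant), each new pattern first appears at: mod 2: f = (x + 1)(x^5 + x^4 + x^3 + x + 1), pattern 5+1; mod 7: f = (x^3 + 3x^2 + x + 1)(x^3 + 6x^2 + 3x + 2), pattern 3+3; mod 61: f = (x)(x + 22)(x^2 + 42x + 12)(x^2 + 46x + 13), pattern 2+2+1+1. No other pattern occurs in this range, so the set of observed cycle types is {5+1, 3+3, 2+2+1+1}. The candidates containing elements of all these cycle types are PSL(2,5) (6T12) of order 60, A_6 (6T15) of order 360; the others are excluded. The observed types are precisely the cycle types that occur in PSL(2,5) (6T12) (apart from the identity). Each of the other remaining candidates has further cycle types, and by the Chebotarev density theorem the matching factorization patterns would occur for a proportion of primes equal to their share of the group: A_6 (6T15) additionally contains elements of type 4+2, 3+1+1+1 (130 of its 360 elements, about 36% of primes). None of the 21 primes tested shows any such pattern (for each of these groups the chance of that is below 10^-4), which rules them out. Hence G = PSL(2,5) (6T12), of order 60.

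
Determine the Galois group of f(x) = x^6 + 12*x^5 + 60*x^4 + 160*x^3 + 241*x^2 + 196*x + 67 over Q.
6T7: S_4

The polynomial f is an irreducible sextic over Q, so G = Gal(f/Q) is one of the 16 transitive subgroups 6T1, ..., 6T16 of S_6. The discriminant of f is 61504 = 248^2, a perfect square, so G is contained in A_6. The transitive groups of degree 6 contained in A_6 are: A_4 (6T4, order 12), S_4 (6T7, order 24), (C_3 x C_3) : C_4 (6T10, order 36), PSL(2,5) (6T12, order 60), A_6 (6T15, order 360). By Dedekind's theorem, for a prime p not dividing disc(f) the degrees of the irreducible factors of f mod p form the cycle type of an element of G. Factoring f modulo the 79 such primes p <= 419 (skipping 2, 31, which divide the discriminant), each new pattern first appears at: mod 3: f = (x^2 + x + 2)(x^4 + 2x^3 + 2x^2 + x + 2), pattern 4+2; mod 5: f = (x^3 + x + 1)(x^3 + 2x^2 + 4x + 2), pattern 3+3; mod 11: f = (x + 5)(x + 10)(x^2 + 3)(x^2 + 8x + 8), pattern 2+2+1+1; mod 67: f = (x)(x + 4)(x + 5)(x + 13)(x + 58)(x + 66), pattern 1+1+1+1+1+1. No other pattern occurs in this range, so the set of observed cycle types is {4+2, 3+3, 2+2+1+1, 1+1+1+1+1+1}. The candidates containing elements of all these cycle types are S_4 (6T7) of order 24, (C_3 x C_3) : C_4 (6T10) of order 36, A_6 (6T15) of order 360; the others are excluded. The observed types are precisely the cycle types that occur in S_4 (6T7). Each of the other remaining candidates has further cycle types, and by the Chebotarev density theorem the matching factorization patterns would occur for a proportion of primes equal to their share of the group: (C_3 x C_3) : C_4 (6T10) additionally contains elements of type 3+1+1+1 (4 of its 36 elements, about 11% of primes); A_6 (6T15) additionally contains elements of type 5+1, 3+1+1+1 (184 of its 360 elements, about 51% of primes). None of the 79 primes tested shows any such pattern (for each of these groups the chance of that is below 10^-4), which rules them out. Hence G = S_4 (6T7), of order 24.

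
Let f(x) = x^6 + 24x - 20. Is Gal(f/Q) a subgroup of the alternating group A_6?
Yes

The polynomial is irreducible of degree 6 over Q. Its discriminant is 746496000000 = 864000^2, a perfect square. A Galois group lies in the alternating group exactly when the discriminant is a square in Q, so the Galois group (A_6) is contained in A_6.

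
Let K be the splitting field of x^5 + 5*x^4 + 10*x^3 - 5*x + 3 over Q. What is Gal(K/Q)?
5T3: F_20

The polynomial f is an irreducible quintic over Q, so G = Gal(f/Q) is a transitive subgroup of S_5: one of C_5 (5T1, order 5), D_5 (5T2, order 10), F_20 (5T3, order 20), A_5 (5T4, order 60) or S_5 (5T5, order 120). The discriminant of f is 18050000, which is not a perfect square, so G is not contained in A_5. The transitive groups of degree 5 not contained in A_5 are: F_20 (5T3, order 20), S_5 (5T5, order 120). By Dedekind's theorem, for a prime p not dividing disc(f) the degrees of the irreducible factors of f mod p form the cycle type of an element of G. Factoring f modulo the 18 such primes p <= 73 (skipping 2, 5, 19, which divide the discriminant), each new pattern first appears at: mod 3: f = (x)(x^4 + 2x^3 + x^2 + 1), pattern 4+1; mod 11: f = (x^5 + 5x^4 + 10x^3 + 6x + 3), pattern 5; mod 29: f = (x + 15)(x^2 + 6x + 26)(x^2 + 13x + 27), pattern 2+2+1. No other pattern occurs in this range, so the set of observed cycle types is {4+1, 5, 2+2+1}. The candidates containing elements of all these cycle types are F_20 (5T3) of order 20, S_5 (5T5) of order 120; the others are excluded. The observed types are precisely the cycle types that occur in F_20 (5T3) (apart from the identity). Each of the other remaining candidates has further cycle types, and by the Chebotarev density theorem the matching factorization patterns would occur for a proportion of primes equal to their share of the group: S_5 (5T5) additionally contains elements of type 3+2, 3+1+1, 2+1+1+1 (50 of its 120 elements, about 42% of primes). None of the 18 primes tested shows any such pattern (for each of these groups the chance of that is below 10^-4), which rules them out. Hence G = F_20 (5T3), of order 20.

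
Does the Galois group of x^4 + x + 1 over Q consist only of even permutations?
No

The polynomial is irreducible of degree 4 over Q. Its discriminant is 229, which is not a perfect square. A Galois group lies in the alternating group exactly when the discriminant is a square in Q, so the Galois group (S_4) is not contained in A_4.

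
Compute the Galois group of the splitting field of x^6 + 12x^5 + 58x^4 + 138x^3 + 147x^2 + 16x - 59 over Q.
S_4

The polynomial f is an irreducible sextic over Q, so G = Gal(f/Q) is one of the 16 transitive subgroups 6T1, ..., 6T16 of S_6. The discriminant of f is 95101504 = 9752^2, a perfect square, so G is contained in A_6. The transitive groups of degree 6 contained in A_6 are: A_4 (6T4, order 12), S_4 (6T7, order 24), (C_3 x C_3) : C_4 (6T10, order 36), PSL(2,5) (6T12, order 60), A_6 (6T15, order 360). By Dedekind's theorem, for a prime p not dividing disc(f) the degrees of the irreducible factors of f mod p form the cycle type of an element of G. Factoring f modulo the 79 such primes p <= 421 (skipping 2, 23, 53, which divide the discriminant), each new pattern first appears at: mod 3: f = (x^3 + x^2 + 2)(x^3 + 2x^2 + 2x + 2), pattern 3+3; mod 5: f = (x^2 + 3)(x^4 + 2x^3 + 2x + 2), pattern 4+2; mod 19: f = (x + 1)(x + 10)(x^2 + 6)(x^2 + x + 12), pattern 2+2+1+1; mod 223: f = (x + 17)(x + 41)(x + 84)(x + 155)(x + 176)(x + 208), pattern 1+1+1+1+1+1. No other pattern occurs in this range, so the set of observed cycle types is {3+3, 4+2, 2+2+1+1, 1+1+1+1+1+1}. The candidates containing elements of all these cycle types are S_4 (6T7) of order 24, (C_3 x C_3) : C_4 (6T10) of order 36, A_6 (6T15) of order 360; the others are excluded. The observed types are precisely the cycle types that occur in S_4 (6T7). Each of the other remaining candidates has further cycle types, and by the Chebotarev density theorem the matching factorization patterns would occur for a proportion of primes equal to their share of the group: (C_3 x C_3) : C_4 (6T10) additionally contains elements of type 3+1+1+1 (4 of its 36 elements, about 11% of primes); A_6 (6T15) additionally contains elements of type 5+1, 3+1+1+1 (184 of its 360 elements, about 51% of primes). None of the 79 primes tested shows any such pattern (for each of these groups the chance of that is below 10^-4), which rules them out. Hence G = S_4 (6T7), of order 24.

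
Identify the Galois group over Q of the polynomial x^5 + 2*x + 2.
S_5

The polynomial f is an irreducible quintic over Q, so G = Gal(f/Q) is a transitive subgroup of S_5: one of C_5 (5T1, order 5), D_5 (5T2, order 10), F_20 (5T3, order 20), A_5 (5T4, order 60) or S_5 (5T5, order 120). The discriminant of f is 58192, which is not a perfect square, so G is not contained in A_5. The transitive groups of degree 5 not contained in A_5 are: F_20 (5T3, order 20), S_5 (5T5, order 120). By Dedekind's theorem, for a prime p not dividing disc(f) the degrees of the irreducible factors of f mod p form the cycle type of an element of G. Factoring f modulo the 5 such primes p <= 13 (skipping 2, which divides the discriminant), each new pattern first appears at: mod 3: f = (x^5 + 2x + 2), pattern 5; mod 5: f = (x + 4)(x^4 + x^3 + x^2 + x + 3), pattern 4+1; mod 13: f = (x + 3)(x + 5)(x^3 + 5x^2 + 10x + 1), pattern 3+1+1. No other pattern occurs in this range, so the set of observed cycle types is {5, 4+1, 3+1+1}. Among the candidates above, the only group containing elements of all these cycle types is S_5 (5T5) — F_20 (5T3) lacks at least one of them. Hence G = S_5 (5T5), of order 120.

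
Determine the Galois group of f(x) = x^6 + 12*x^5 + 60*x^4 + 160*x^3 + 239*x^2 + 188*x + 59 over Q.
S_4

The polynomial f is an irreducible sextic over Q, so G = Gal(f/Q) is one of the 16 transitive subgroups 6T1, ..., 6T16 of S_6. The discriminant of f is 33856 = 184^2, a perfect square, so G is contained in A_6. The transitive groups of degree 6 contained in A_6 are: A_4 (6T4, order 12), S_4 (6T7, order 24), (C_3 x C_3) : C_4 (6T10, order 36), PSL(2,5) (6T12, order 60), A_6 (6T15, order 360). By Dedekind's theorem, for a prime p not dividing disc(f) the degrees of the irreducible factors of f mod p form the cycle type of an element of G. Factoring f modulo the 79 such primes p <= 419 (skipping 2, 23, which divide the discriminant), each new pattern first appears at: mod 3: f = (x^3 + x^2 + 2)(x^3 + 2x^2 + x + 1), pattern 3+3; mod 5: f = (x^2 + 4x + 2)(x^4 + 3x^3 + x^2 + 2), pattern 4+2; mod 19: f = (x + 7)(x + 16)(x^2 + 13x + 18)(x^2 + 14x + 1), pattern 2+2+1+1; mod 223: f = (x + 18)(x + 59)(x + 80)(x + 147)(x + 168)(x + 209), pattern 1+1+1+1+1+1. No other pattern occurs in this range, so the set of observed cycle types is {3+3, 4+2, 2+2+1+1, 1+1+1+1+1+1}. The candidates containing elements of all these cycle types are S_4 (6T7) of order 24, (C_3 x C_3) : C_4 (6T10) of order 36, A_6 (6T15) of order 360; the others are excluded. The observed types are precisely the cycle types that occur in S_4 (6T7). Each of the other remaining candidates has further cycle types, and by the Chebotarev density theorem the matching factorization patterns would occur for a proportion of primes equal to their share of the group: (C_3 x C_3) : C_4 (6T10) additionally contains elements of type 3+1+1+1 (4 of its 36 elements, about 11% of primes); A_6 (6T15) additionally contains elements of type 5+1, 3+1+1+1 (184 of its 360 elements, about 51% of primes). None of the 79 primes tested shows any such pattern (for each of these groups the chance of that is below 10^-4), which rules them out. Hence G = S_4 (6T7), of order 24.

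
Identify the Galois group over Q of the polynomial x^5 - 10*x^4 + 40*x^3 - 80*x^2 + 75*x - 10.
5T2: D_5

The polynomial f is an irreducible quintic over Q, so G = Gal(f/Q) is a transitive subgroup of S_5: one of C_5 (5T1, order 5), D_5 (5T2, order 10), F_20 (5T3, order 20), A_5 (5T4, order 60) or S_5 (5T5, order 120). The discriminant of f is 64000000 = 8000^2, a perfect square, so G is contained in A_5. The transitive groups of degree 5 contained in A_5 are: C_5 (5T1, order 5), D_5 (5T2, order 10), A_5 (5T4, order 60). By Dedekind's theorem, for a prime p not dividing disc(f) the degrees of the irreducible factors of f mod p form the cycle type of an element of G. Factoring f modulo the 23 such primes p <= 97 (skipping 2, 5, which divide the discriminant), each new pattern first appears at: mod 3: f = (x + 1)(x^2 + 1)(x^2 + x + 2), pattern 2+2+1; mod 7: f = (x^5 + 4x^4 + 5x^3 + 4x^2 + 5x + 4), pattern 5. No other pattern occurs in this range, so the set of observed cycle types is {2+2+1, 5}. The candidates containing elements of all these cycle types are D_5 (5T2) of order 10, A_5 (5T4) of order 60; the others are excluded. The observed types are precisely the cycle types that occur in D_5 (5T2) (apart from the identity). Each of the other remaining candidates has further cycle types, and by the Chebotarev density theorem the matching factorization patterns would occur for a proportion of primes equal to their share of the group: A_5 (5T4) additionally contains elements of type 3+1+1 (20 of its 60 elements, about 33% of primes). None of the 23 primes tested shows any such pattern (for each of these groups the chance of that is below 10^-4), which rules them out. Hence G = D_5 (5T2), of order 10.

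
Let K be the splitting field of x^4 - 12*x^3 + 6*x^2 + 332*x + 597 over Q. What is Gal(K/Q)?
The polynomial is an irreducible quartic over Q and its discriminant is 18011787264 = 134208^2, a perfect square, so the Galois group is contained in A_4. The resolvent cubic y^3 - 6*y^2 - 6372*y - 181864 is irreducible over Q. An irreducible resolvent with square discriminant gives A_4.

A_4 (also written A4)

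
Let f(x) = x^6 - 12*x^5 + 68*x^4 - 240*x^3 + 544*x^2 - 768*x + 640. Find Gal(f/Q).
The polynomial f is an irreducible sextic over Q, so G = Gal(f/Q) is one of the 16 transitive subgroups 6T1, ..., 6T16 of S_6. The discriminant of f is -201485505789952, which is not a perfect square, so G is not contained in A_6. The transitive groups of degree 6 not contained in A_6 are: C_6 (6T1, order 6), S_3 (6T2, order 6), D_6 (6T3, order 12), C_3 x S_3 (6T5, order 18), A_4 x C_2 (6T6, order 24), S_4 (6T8, order 24), S_3 x S_3 (6T9, order 36), S_4 x C_2 (6T11, order 48), (S_3 x S_3) : C_2 (6T13, order 72), PGL(2,5) (6T14, order 120), S_6 (6T16, order 720). By Dedekind's theorem, for a prime p not dividing disc(f) the degrees of the irreducible factors of f mod p form the cycle type of an element of G. Factoring f modulo the 29 such primes p <= 113 (skipping 2, which divides the discriminant), each new pattern first appears at: mod 3: f = (x^6 + 2x^4 + x^2 + 1), pattern 6; mod 5: f = (x)(x^2 + 4x + 1)(x^3 + 4x^2 + x + 2), pattern 3+2+1; mod 7: f = (x^2 + 5x + 3)(x^4 + 4x^3 + 3x^2 + 6x + 1), pattern 4+2; mod 17: f = (x^3 + 11x^2 + 16x + 8)(x^3 + 11x^2 + 16x + 12), pattern 3+3; mod 19: f = (x^2 + 2x + 2)(x^2 + 10x + 15)(x^2 + 14x + 15), pattern 2+2+2; mod 37: f = (x + 4)(x + 30)(x^2 + x + 23)(x^2 + 27x + 19), pattern 2+2+1+1; mod 41: f = (x + 5)(x + 35)(x + 36)(x^3 + 35x^2 + 16x + 7), pattern 3+1+1+1; mod 113: f = (x + 65)(x + 66)(x + 69)(x + 89)(x^2 + 38x + 106), pattern 2+1+1+1+1. No other pattern occurs in this range, so the set of observed cycle types is {6, 3+2+1, 4+2, 3+3, 2+2+2, 2+2+1+1, 3+1+1+1, 2+1+1+1+1}. The candidates containing elements of all these cycle types are (S_3 x S_3) : C_2 (6T13) of order 72, S_6 (6T16) of order 720; the others are excluded. The observed types are precisely the cycle types that occur in (S_3 x S_3) : C_2 (6T13) (apart from the identity). Each of the other remaining candidates has further cycle types, and by the Chebotarev density theorem the matching factorization patterns would occur for a proportion of primes equal to their share of the group: S_6 (6T16) additionally contains elements of type 5+1, 4+1+1 (234 of its 720 elements, about 32% of primes). None of the 29 primes tested shows any such pattern (for each of these groups the chance of that is below 10^-4), which rules them out. Hence G = (S_3 x S_3) : C_2 (6T13), of order 72.

(S_3 x S_3) : C_2 (order 72)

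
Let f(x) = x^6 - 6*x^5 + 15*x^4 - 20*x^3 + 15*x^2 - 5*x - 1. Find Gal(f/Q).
S_6, the symmetric group on 6 letters

The polynomial f is an irreducible sextic over Q, so G = Gal(f/Q) is one of the 16 transitive subgroups 6T1, ..., 6T16 of S_6. The discriminant of f is 49781, which is not a perfect square, so G is not contained in A_6. The transitive groups of degree 6 not contained in A_6 are: C_6 (6T1, order 6), S_3 (6T2, order 6), D_6 (6T3, order 12), C_3 x S_3 (6T5, order 18), A_4 x C_2 (6T6, order 24), S_4 (6T8, order 24), S_3 x S_3 (6T9, order 36), S_4 x C_2 (6T11, order 48), (S_3 x S_3) : C_2 (6T13, order 72), PGL(2,5) (6T14, order 120), S_6 (6T16, order 720). By Dedekind's theorem, for a prime p not dividing disc(f) the degrees of the irreducible factors of f mod p form the cycle type of an element of G. Factoring f modulo the 4 such primes p <= 7, each new pattern first appears at: mod 2: f = (x^6 + x^4 + x^2 + x + 1), pattern 6; mod 5: f = (x + 2)(x^5 + 2x^4 + x^3 + 3x^2 + 4x + 2), pattern 5+1; mod 7: f = (x^2 + 3x + 5)(x^4 + 5x^3 + 2x^2 + 5x + 4), pattern 4+2. No other pattern occurs in this range, so the set of observed cycle types is {6, 5+1, 4+2}. Among the candidates above, the only group containing elements of all these cycle types is S_6 (6T16); every other candidate lacks at least one of them. Hence G = S_6 (6T16), of order 720.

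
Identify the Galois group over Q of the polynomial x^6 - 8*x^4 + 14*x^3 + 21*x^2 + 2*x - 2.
6T11: S_4 x C_2

The polynomial f is an irreducible sextic over Q, so G = Gal(f/Q) is one of the 16 transitive subgroups 6T1, ..., 6T16 of S_6. The discriminant of f is -45161350144, which is not a perfect square, so G is not contained in A_6. The transitive groups of degree 6 not contained in A_6 are: C_6 (6T1, order 6), S_3 (6T2, order 6), D_6 (6T3, order 12), C_3 x S_3 (6T5, order 18), A_4 x C_2 (6T6, order 24), S_4 (6T8, order 24), S_3 x S_3 (6T9, order 36), S_4 x C_2 (6T11, order 48), (S_3 x S_3) : C_2 (6T13, order 72), PGL(2,5) (6T14, order 120), S_6 (6T16, order 720). By Dedekind's theorem, for a prime p not dividing disc(f) the degrees of the irreducible factors of f mod p form the cycle type of an element of G. Factoring f modulo the 66 such primes p <= 347 (skipping 2, 29, 229, which divide the discriminant), each new pattern first appears at: mod 3: f = (x^6 + x^4 + 2x^3 + 2x + 1), pattern 6; mod 5: f = (x^3 + 2x^2 + x + 4)(x^3 + 3x^2 + 2), pattern 3+3; mod 7: f = (x + 2)(x + 6)(x^4 + 6x^3 + 2x^2 + 3x + 1), pattern 4+1+1; mod 13: f = (x^2 + 3x + 4)(x^4 + 10x^3 + 10x^2 + 9x + 6), pattern 4+2; mod 23: f = (x^2 + 7x + 22)(x^2 + 17x + 18)(x^2 + 22x + 18), pattern 2+2+2; mod 37: f = (x + 12)(x + 20)(x^2 + 16x + 19)(x^2 + 26x + 8), pattern 2+2+1+1; mod 193: f = (x + 30)(x + 42)(x + 50)(x + 52)(x + 57)(x + 155), pattern 1+1+1+1+1+1; mod 347: f = (x + 6)(x + 12)(x + 50)(x + 95)(x^2 + 184x + 44), pattern 2+1+1+1+1. No other pattern occurs in this range, so the set of observed cycle types is {6, 3+3, 4+1+1, 4+2, 2+2+2, 2+2+1+1, 1+1+1+1+1+1, 2+1+1+1+1}. The candidates containing elements of all these cycle types are S_4 x C_2 (6T11) of order 48, S_6 (6T16) of order 720; the others are excluded. The observed types are precisely the cycle types that occur in S_4 x C_2 (6T11). Each of the other remaining candidates has further cycle types, and by the Chebotarev density theorem the matching factorization patterns would occur for a proportion of primes equal to their share of the group: S_6 (6T16) additionally contains elements of type 5+1, 3+2+1, 3+1+1+1 (304 of its 720 elements, about 42% of primes). None of the 66 primes tested shows any such pattern (for each of these groups the chance of that is below 10^-4), which rules them out. Hence G = S_4 x C_2 (6T11), of order 48.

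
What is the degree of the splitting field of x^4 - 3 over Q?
8

The degree of the splitting field over Q equals the order of the Galois group, so first determine the group. The polynomial is an irreducible quartic over Q and its discriminant is -6912, which is not a perfect square, so the Galois group is not contained in A_4. The resolvent cubic y^3 + 12*y has exactly one rational root, so the Galois group is C_4 or D_4. The quartic remains irreducible over Q(sqrt(disc)), so the group is D_4. The Galois group D_4 (4T3) has order 8, so the splitting field has degree 8 over Q.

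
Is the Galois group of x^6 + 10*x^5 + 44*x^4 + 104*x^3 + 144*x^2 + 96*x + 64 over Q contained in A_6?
No

The polynomial is irreducible of degree 6 over Q. Its discriminant is -18046378835968, which is not a perfect square. A Galois group lies in the alternating group exactly when the discriminant is a square in Q, so the Galois group (C_6) is not contained in A_6.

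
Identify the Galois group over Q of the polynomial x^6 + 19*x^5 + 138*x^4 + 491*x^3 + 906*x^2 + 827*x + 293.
The polynomial f is an irreducible sextic over Q, so G = Gal(f/Q) is one of the 16 transitive subgroups 6T1, ..., 6T16 of S_6. The discriminant of f is 324179200, which is not a perfect square, so G is not contained in A_6. The transitive groups of degree 6 not contained in A_6 are: C_6 (6T1, order 6), S_3 (6T2, order 6), D_6 (6T3, order 12), C_3 x S_3 (6T5, order 18), A_4 x C_2 (6T6, order 24), S_4 (6T8, order 24), S_3 x S_3 (6T9, order 36), S_4 x C_2 (6T11, order 48), (S_3 x S_3) : C_2 (6T13, order 72), PGL(2,5) (6T14, order 120), S_6 (6T16, order 720). By Dedekind's theorem, for a prime p not dividing disc(f) the degrees of the irreducible factors of f mod p form the cycle type of an element of G. Factoring f modulo the 23 such primes p <= 101 (skipping 2, 5, 37, which divide the discriminant), each new pattern first appears at: mod 3: f = (x^3 + 2x + 1)(x^3 + x^2 + x + 2), pattern 3+3; mod 13: f = (x^2 + 8)(x^2 + 11)(x^2 + 6x + 2), pattern 2+2+2; mod 67: f = (x + 5)(x + 10)(x + 24)(x + 27)(x + 30)(x + 57), pattern 1+1+1+1+1+1. No other pattern occurs in this range, so the set of observed cycle types is {3+3, 2+2+2, 1+1+1+1+1+1}. The candidates containing elements of all these cycle types are C_6 (6T1) of order 6, S_3 (6T2) of order 6, D_6 (6T3) of order 12, C_3 x S_3 (6T5) of order 18, A_4 x C_2 (6T6) of order 24, S_4 (6T8) of order 24, S_3 x S_3 (6T9) of order 36, S_4 x C_2 (6T11) of order 48, (S_3 x S_3) : C_2 (6T13) of order 72, PGL(2,5) (6T14) of order 120, S_6 (6T16) of order 720; the others are excluded. The observed types are precisely the cycle types that occur in S_3 (6T2). Each of the other remaining candidates has further cycle types, and by the Chebotarev density theorem the matching factorization patterns would occur for a proportion of primes equal to their share of the group: C_6 (6T1) additionally contains elements of type 6 (2 of its 6 elements, about 33% of primes); D_6 (6T3) additionally contains elements of type 6, 2+2+1+1 (5 of its 12 elements, about 42% of primes); C_3 x S_3 (6T5) additionally contains elements of type 6, 3+1+1+1 (10 of its 18 elements, about 56% of primes); A_4 x C_2 (6T6) additionally contains elements of type 6, 2+2+1+1, 2+1+1+1+1 (14 of its 24 elements, about 58% of primes); S_4 (6T8) additionally contains elements of type 4+1+1, 2+2+1+1 (9 of its 24 elements, about 38% of primes); S_3 x S_3 (6T9) additionally contains elements of type 6, 3+1+1+1, 2+2+1+1 (25 of its 36 elements, about 69% of primes); S_4 x C_2 (6T11) additionally contains elements of type 6, 4+2, 4+1+1, 2+2+1+1, 2+1+1+1+1 (32 of its 48 elements, about 67% of primes); (S_3 x S_3) : C_2 (6T13) additionally contains elements of type 6, 4+2, 3+2+1, 3+1+1+1, 2+2+1+1, 2+1+1+1+1 (61 of its 72 elements, about 85% of primes); PGL(2,5) (6T14) additionally contains elements of type 6, 5+1, 4+1+1, 2+2+1+1 (89 of its 120 elements, about 74% of primes); S_6 (6T16) additionally contains elements of type 6, 5+1, 4+2, 4+1+1, 3+2+1, 3+1+1+1, 2+2+1+1, 2+1+1+1+1 (664 of its 720 elements, about 92% of primes). None of the 23 primes tested shows any such pattern (for each of these groups the chance of that is below 10^-4), which rules them out. Hence G = S_3 (6T2), of order 6.

S_3 (also written S3)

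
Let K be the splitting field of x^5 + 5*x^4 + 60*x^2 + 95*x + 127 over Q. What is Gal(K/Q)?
The polynomial f is an irreducible quintic over Q, so G = Gal(f/Q) is a transitive subgroup of S_5: one of C_5 (5T1, order 5), D_5 (5T2, order 10), F_20 (5T3, order 20), A_5 (5T4, order 60) or S_5 (5T5, order 120). The discriminant of f is 23040000000000 = 4800000^2, a perfect square, so G is contained in A_5. The transitive groups of degree 5 contained in A_5 are: C_5 (5T1, order 5), D_5 (5T2, order 10), A_5 (5T4, order 60). By Dedekind's theorem, for a prime p not dividing disc(f) the degrees of the irreducible factors of f mod p form the cycle type of an element of G. Factoring f modulo the 23 such primes p <= 101 (skipping 2, 3, 5, which divide the discriminant), each new pattern first appears at: mod 7: f = (x^5 + 5x^4 + 4x^2 + 4x + 1), pattern 5; mod 17: f = (x + 3)(x^2 + 3x + 8)(x^2 + 16x + 6), pattern 2+2+1. No other pattern occurs in this range, so the set of observed cycle types is {5, 2+2+1}. The candidates containing elements of all these cycle types are D_5 (5T2) of order 10, A_5 (5T4) of order 60; the others are excluded. The observed types are precisely the cycle types that occur in D_5 (5T2) (apart from the identity). Each of the other remaining candidates has further cycle types, and by the Chebotarev density theorem the matching factorization patterns would occur for a proportion of primes equal to their share of the group: A_5 (5T4) additionally contains elements of type 3+1+1 (20 of its 60 elements, about 33% of primes). None of the 23 primes tested shows any such pattern (for each of these groups the chance of that is below 10^-4), which rules them out. Hence G = D_5 (5T2), of order 10.

5T2: D_5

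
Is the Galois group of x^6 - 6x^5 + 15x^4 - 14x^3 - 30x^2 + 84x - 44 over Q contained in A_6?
The polynomial is irreducible of degree 6 over Q. Its discriminant is 304930925568, which is not a perfect square. A Galois group lies in the alternating group exactly when the discriminant is a square in Q, so the Galois group (D_6) is not contained in A_6.

No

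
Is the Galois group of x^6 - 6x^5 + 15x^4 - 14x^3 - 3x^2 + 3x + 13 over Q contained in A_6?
No

The polynomial is irreducible of degree 6 over Q. Its discriminant is -6604217307, which is not a perfect square. A Galois group lies in the alternating group exactly when the discriminant is a square in Q, so the Galois group ((S_3 x S_3) : C_2) is not contained in A_6.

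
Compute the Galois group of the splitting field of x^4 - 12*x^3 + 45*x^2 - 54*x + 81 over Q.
The polynomial is an irreducible quartic over Q and its discriminant is 76527504 = 8748^2, a perfect square, so the Galois group is contained in A_4. The resolvent cubic y^3 - 45*y^2 + 324*y splits completely over Q, which gives the Klein four-group V_4.

V_4 (order 4)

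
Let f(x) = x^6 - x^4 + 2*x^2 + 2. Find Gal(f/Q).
S_4 (order 24)

The polynomial f is an irreducible sextic over Q, so G = Gal(f/Q) is one of the 16 transitive subgroups 6T1, ..., 6T16 of S_6. The discriminant of f is -5120000, which is not a perfect square, so G is not contained in A_6. The transitive groups of degree 6 not contained in A_6 are: C_6 (6T1, order 6), S_3 (6T2, order 6), D_6 (6T3, order 12), C_3 x S_3 (6T5, order 18), A_4 x C_2 (6T6, order 24), S_4 (6T8, order 24), S_3 x S_3 (6T9, order 36), S_4 x C_2 (6T11, order 48), (S_3 x S_3) : C_2 (6T13, order 72), PGL(2,5) (6T14, order 120), S_6 (6T16, order 720). By Dedekind's theorem, for a prime p not dividing disc(f) the degrees of the irreducible factors of f mod p form the cycle type of an element of G. Factoring f modulo the 22 such primes p <= 89 (skipping 2, 5, which divide the discriminant), each new pattern first appears at: mod 3: f = (x^3 + x^2 + 2)(x^3 + 2x^2 + 1), pattern 3+3; mod 7: f = (x^2 + 2)(x^2 + x + 6)(x^2 + 6x + 6), pattern 2+2+2; mod 13: f = (x + 4)(x + 9)(x^4 + 2x^2 + 8), pattern 4+1+1; mod 43: f = (x + 12)(x + 31)(x^2 + 4)(x^2 + 10), pattern 2+2+1+1. No other pattern occurs in this range, so the set of observed cycle types is {3+3, 2+2+2, 4+1+1, 2+2+1+1}. The candidates containing elements of all these cycle types are S_4 (6T8) of order 24, S_4 x C_2 (6T11) of order 48, PGL(2,5) (6T14) of order 120, S_6 (6T16) of order 720; the others are excluded. The observed types are precisely the cycle types that occur in S_4 (6T8) (apart from the identity). Each of the other remaining candidates has further cycle types, and by the Chebotarev density theorem the matching factorization patterns would occur for a proportion of primes equal to their share of the group: S_4 x C_2 (6T11) additionally contains elements of type 6, 4+2, 2+1+1+1+1 (17 of its 48 elements, about 35% of primes); PGL(2,5) (6T14) additionally contains elements of type 6, 5+1 (44 of its 120 elements, about 37% of primes); S_6 (6T16) additionally contains elements of type 6, 5+1, 4+2, 3+2+1, 3+1+1+1, 2+1+1+1+1 (529 of its 720 elements, about 73% of primes). None of the 22 primes tested shows any such pattern (for each of these groups the chance of that is below 10^-4), which rules them out. Hence G = S_4 (6T8), of order 24.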